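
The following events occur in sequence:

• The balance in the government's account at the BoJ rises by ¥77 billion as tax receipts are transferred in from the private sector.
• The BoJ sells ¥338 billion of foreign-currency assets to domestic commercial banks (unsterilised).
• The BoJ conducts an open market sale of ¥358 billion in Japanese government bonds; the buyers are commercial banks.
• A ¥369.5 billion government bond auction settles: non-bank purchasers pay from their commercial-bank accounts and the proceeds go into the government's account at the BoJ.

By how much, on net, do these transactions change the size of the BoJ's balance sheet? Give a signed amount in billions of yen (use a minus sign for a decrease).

-¥696 billion

BoJ balance sheet:
  Assets:      Securities −¥358B, Foreign assets −¥338B
  Liabilities: Bank reserves −¥1142.5B, Government deposits +¥446.5B
Change in total BoJ assets = -¥696 billion.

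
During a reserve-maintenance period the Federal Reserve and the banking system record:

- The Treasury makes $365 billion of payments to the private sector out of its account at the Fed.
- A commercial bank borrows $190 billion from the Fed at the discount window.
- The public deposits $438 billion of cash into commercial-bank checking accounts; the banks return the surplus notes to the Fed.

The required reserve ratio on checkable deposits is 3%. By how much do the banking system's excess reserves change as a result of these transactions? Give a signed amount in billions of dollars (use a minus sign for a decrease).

+$968.91 billion

Government spending $365 billion: reserves +$365B, deposits +$365B.
Discount-window loan $190 billion: reserves +$190B, deposits 0.
Currency deposit $438 billion: reserves +$438B, deposits +$438B.
Totals: Δreserves = +$993B, Δdeposits = +$803B.
Δrequired reserves = 3% × +$803B = +$24.09B.
Δexcess reserves = Δreserves − Δrequired = +$993B − (+$24.09B) = +$968.91 billion.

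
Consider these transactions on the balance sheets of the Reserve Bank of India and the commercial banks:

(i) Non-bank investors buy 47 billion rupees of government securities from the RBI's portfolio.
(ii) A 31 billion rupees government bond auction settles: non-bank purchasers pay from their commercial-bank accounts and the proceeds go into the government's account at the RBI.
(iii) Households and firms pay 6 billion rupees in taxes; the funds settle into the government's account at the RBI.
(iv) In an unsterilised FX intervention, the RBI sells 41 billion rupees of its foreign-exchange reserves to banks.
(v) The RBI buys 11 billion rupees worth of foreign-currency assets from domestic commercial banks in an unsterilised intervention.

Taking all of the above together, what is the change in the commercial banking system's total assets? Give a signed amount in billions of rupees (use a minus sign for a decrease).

-84 billion

RBI balance sheet:
  Assets:      Securities −47B, Foreign assets −30B
  Liabilities: Bank reserves −114B, Government deposits +37B
Commercial banking system:
  Assets:      Reserves at CB −114B, Foreign assets +30B
  Liabilities: Checkable deposits −84B
Change in total bank assets = -84 billion.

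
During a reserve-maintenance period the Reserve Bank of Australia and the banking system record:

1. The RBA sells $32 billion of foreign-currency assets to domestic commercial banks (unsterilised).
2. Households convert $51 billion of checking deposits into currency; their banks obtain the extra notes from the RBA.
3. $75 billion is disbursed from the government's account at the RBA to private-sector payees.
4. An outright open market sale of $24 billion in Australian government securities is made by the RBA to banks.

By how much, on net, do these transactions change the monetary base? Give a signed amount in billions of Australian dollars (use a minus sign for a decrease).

+$19 billion

RBA balance sheet:
  Assets:      Securities −$24B, Foreign assets −$32B
  Liabilities: Bank reserves −$32B, Currency in circulation +$51B, Government deposits −$75B
Commercial banking system:
  Assets:      Reserves at CB −$32B, Securities +$24B, Foreign assets +$32B
  Liabilities: Checkable deposits +$24B
Monetary base = currency + reserves: +$51B + (−$32B) = +$19 billion.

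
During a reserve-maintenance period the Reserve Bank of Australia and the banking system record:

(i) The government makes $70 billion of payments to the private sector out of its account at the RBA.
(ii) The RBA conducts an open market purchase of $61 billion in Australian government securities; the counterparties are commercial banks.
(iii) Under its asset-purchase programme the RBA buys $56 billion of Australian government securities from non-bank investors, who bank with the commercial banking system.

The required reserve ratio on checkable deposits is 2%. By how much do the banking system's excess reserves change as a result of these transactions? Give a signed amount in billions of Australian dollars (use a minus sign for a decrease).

+$184.48 billion

Government spending $70 billion: reserves +$70B, deposits +$70B.
OMO purchase (from banks) $61 billion: reserves +$61B, deposits 0.
Asset purchase (from non-banks) $56 billion: reserves +$56B, deposits +$56B.
Totals: Δreserves = +$187B, Δdeposits = +$126B.
Δrequired reserves = 2% × +$126B = +$2.52B.
Δexcess reserves = Δreserves − Δrequired = +$187B − (+$2.52B) = +$184.48 billion.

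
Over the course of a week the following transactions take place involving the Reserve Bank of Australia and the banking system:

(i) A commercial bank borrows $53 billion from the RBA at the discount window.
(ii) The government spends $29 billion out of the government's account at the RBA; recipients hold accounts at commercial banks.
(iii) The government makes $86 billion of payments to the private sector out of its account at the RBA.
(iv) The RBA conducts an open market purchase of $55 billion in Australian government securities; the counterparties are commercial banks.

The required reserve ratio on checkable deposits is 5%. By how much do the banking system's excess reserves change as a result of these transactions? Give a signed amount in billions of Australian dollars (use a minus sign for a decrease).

+$217.25 billion

Discount-window loan $53 billion: reserves +$53B, deposits 0.
Government spending $29 billion: reserves +$29B, deposits +$29B.
Government spending $86 billion: reserves +$86B, deposits +$86B.
OMO purchase (from banks) $55 billion: reserves +$55B, deposits 0.
Totals: Δreserves = +$223B, Δdeposits = +$115B.
Δrequired reserves = 5% × +$115B = +$5.75B.
Δexcess reserves = Δreserves − Δrequired = +$223B − (+$5.75B) = +$217.25 billion.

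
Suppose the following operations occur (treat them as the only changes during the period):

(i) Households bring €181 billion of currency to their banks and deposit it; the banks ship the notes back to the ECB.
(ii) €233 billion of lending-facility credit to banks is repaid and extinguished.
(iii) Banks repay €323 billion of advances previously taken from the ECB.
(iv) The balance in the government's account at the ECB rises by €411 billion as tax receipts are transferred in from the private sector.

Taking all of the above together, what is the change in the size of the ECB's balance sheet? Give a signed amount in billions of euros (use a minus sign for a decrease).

ECB balance sheet:
  Assets:      Loans to banks −€556B
  Liabilities: Bank reserves −€786B, Currency in circulation −€181B, Government deposits +€411B
Change in total ECB assets = -€556 billion.

-€556 billion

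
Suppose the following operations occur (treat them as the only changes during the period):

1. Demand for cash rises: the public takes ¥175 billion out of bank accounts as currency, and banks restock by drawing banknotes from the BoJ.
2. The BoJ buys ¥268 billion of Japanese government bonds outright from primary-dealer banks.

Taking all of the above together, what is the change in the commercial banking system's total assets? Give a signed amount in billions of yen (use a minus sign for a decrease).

-¥175 billion

Currency withdrawal ¥175 billion: bank balance sheets shrink → −¥175B.
OMO purchase (from banks) ¥268 billion: just an asset swap on bank balance sheets → 0.
Net: −175 + 0 = -¥175 billion.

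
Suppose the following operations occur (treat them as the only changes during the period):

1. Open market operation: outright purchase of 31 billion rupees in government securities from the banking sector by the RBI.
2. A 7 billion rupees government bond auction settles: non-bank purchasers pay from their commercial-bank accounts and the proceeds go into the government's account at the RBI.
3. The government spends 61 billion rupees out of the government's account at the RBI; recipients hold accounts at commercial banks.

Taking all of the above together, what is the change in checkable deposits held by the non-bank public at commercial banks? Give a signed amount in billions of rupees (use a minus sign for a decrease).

+54 billion

RBI balance sheet:
  Assets:      Securities +31B
  Liabilities: Bank reserves +85B, Government deposits −54B
Commercial banking system:
  Assets:      Reserves at CB +85B, Securities −31B
  Liabilities: Checkable deposits +54B
So the change in checkable deposits held by the non-bank public at commercial banks is +54 billion.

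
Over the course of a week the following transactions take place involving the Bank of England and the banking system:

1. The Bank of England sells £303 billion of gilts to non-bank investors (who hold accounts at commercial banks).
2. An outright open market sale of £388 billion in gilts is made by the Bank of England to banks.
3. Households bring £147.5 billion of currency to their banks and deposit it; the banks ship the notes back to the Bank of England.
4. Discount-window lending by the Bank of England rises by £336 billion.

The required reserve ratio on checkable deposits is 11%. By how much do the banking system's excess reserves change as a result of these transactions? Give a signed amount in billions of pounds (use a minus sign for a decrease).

Asset sale (to non-banks) £303 billion: reserves −£303B, deposits −£303B.
OMO sale (to banks) £388 billion: reserves −£388B, deposits 0.
Currency deposit £147.5 billion: reserves +£147.5B, deposits +£147.5B.
Discount-window loan £336 billion: reserves +£336B, deposits 0.
Totals: Δreserves = −£207.5B, Δdeposits = −£155.5B.
Δrequired reserves = 11% × −£155.5B = −£17.105B.
Δexcess reserves = Δreserves − Δrequired = −£207.5B − (−£17.105B) = -£190.395 billion.

-£190.395 billion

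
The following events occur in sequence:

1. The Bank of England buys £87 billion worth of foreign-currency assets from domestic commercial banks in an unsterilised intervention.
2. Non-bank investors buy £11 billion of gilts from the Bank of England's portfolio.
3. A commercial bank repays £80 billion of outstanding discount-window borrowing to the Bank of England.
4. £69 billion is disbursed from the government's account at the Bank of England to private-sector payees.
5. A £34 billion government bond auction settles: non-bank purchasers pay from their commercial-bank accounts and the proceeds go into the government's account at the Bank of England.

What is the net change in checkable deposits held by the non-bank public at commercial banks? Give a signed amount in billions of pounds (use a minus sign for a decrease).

+£24 billion

Bank of England balance sheet:
  Assets:      Securities −£11B, Loans to banks −£80B, Foreign assets +£87B
  Liabilities: Bank reserves +£31B, Government deposits −£35B
Commercial banking system:
  Assets:      Reserves at CB +£31B, Foreign assets −£87B
  Liabilities: Checkable deposits +£24B, Borrowings from CB −£80B
So the change in checkable deposits held by the non-bank public at commercial banks is +£24 billion.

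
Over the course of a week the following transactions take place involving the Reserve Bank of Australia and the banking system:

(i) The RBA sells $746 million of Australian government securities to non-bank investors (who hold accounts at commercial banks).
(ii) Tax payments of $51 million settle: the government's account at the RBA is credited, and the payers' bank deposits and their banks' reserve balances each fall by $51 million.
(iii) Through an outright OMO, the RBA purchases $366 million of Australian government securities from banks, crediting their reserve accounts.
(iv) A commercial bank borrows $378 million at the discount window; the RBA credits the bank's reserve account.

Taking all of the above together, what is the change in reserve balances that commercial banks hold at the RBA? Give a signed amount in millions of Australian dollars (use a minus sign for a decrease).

Asset sale (to non-banks) $746 million: the non-bank buyers' banks settle from reserves → −$746M.
Government account inflow $51 million: funds move from bank reserves into the government account → −$51M.
OMO purchase (from banks) $366 million: the RBA pays by crediting reserve accounts → +$366M.
Discount-window loan $378 million: the loan is credited to the bank's reserve account → +$378M.
Net: −746 − 51 + 366 + 378 = -$53 million.

-$53 million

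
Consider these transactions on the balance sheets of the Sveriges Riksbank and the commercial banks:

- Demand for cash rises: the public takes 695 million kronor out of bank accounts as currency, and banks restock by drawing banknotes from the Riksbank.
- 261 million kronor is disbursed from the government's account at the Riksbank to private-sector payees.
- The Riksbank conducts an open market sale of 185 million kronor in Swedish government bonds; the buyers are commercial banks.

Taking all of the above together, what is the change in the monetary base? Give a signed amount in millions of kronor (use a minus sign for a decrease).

Currency withdrawal 695 million kronor: just a shift between currency and reserves — both are base money → 0.
Government spending 261 million kronor: a non-base liability converts back to reserves → +261M.
OMO sale (to banks) 185 million kronor: Riksbank balance sheet contracts → −185M.
Net: 0 + 261 − 185 = +76 million.

+76 million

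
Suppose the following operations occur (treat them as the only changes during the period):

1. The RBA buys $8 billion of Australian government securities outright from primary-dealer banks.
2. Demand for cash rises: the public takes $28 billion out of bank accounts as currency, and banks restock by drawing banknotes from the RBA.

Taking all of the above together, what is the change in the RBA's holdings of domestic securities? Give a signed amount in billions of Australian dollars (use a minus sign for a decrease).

+$8 billion

OMO purchase (from banks) $8 billion: securities added to the RBA's portfolio → +$8B.
Currency withdrawal $28 billion: the RBA's securities portfolio is untouched → 0.
Net: 8 + 0 = +$8 billion.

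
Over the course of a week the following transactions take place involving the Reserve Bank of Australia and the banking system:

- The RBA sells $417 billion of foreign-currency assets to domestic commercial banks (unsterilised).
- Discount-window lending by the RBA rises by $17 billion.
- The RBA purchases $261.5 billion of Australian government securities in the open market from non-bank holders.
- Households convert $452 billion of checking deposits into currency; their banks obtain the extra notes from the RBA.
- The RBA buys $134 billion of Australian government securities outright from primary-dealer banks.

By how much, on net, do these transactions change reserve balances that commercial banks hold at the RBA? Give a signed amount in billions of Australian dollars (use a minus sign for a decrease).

-$456.5 billion

FX sale $417 billion: the buying banks pay out of their reserve balances → −$417B.
Discount-window loan $17 billion: the loan is credited to the bank's reserve account → +$17B.
Asset purchase (from non-banks) $261.5 billion: the RBA pays by crediting reserve accounts → +$261.5B.
Currency withdrawal $452 billion: banks swap reserves for currency → −$452B.
OMO purchase (from banks) $134 billion: the RBA pays by crediting reserve accounts → +$134B.
Net: −417 + 17 + 261.5 − 452 + 134 = -$456.5 billion.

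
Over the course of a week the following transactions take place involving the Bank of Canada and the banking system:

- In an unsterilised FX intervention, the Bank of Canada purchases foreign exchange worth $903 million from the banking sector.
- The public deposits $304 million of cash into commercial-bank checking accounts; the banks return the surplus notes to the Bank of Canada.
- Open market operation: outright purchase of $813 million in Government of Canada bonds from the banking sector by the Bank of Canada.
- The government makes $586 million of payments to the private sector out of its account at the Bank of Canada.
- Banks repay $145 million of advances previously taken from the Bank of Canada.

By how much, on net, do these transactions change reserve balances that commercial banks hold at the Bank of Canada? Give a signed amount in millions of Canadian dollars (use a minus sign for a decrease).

FX purchase $903 million: the Bank of Canada pays by crediting reserve accounts → +$903M.
Currency deposit $304 million: returned notes are swapped for reserve credit → +$304M.
OMO purchase (from banks) $813 million: the Bank of Canada pays by crediting reserve accounts → +$813M.
Government spending $586 million: government payments flow into bank reserve accounts → +$586M.
Discount-window repayment $145 million: repayment is debited from reserves → −$145M.
Net: 903 + 304 + 813 + 586 − 145 = +$2461 million.

+$2461 million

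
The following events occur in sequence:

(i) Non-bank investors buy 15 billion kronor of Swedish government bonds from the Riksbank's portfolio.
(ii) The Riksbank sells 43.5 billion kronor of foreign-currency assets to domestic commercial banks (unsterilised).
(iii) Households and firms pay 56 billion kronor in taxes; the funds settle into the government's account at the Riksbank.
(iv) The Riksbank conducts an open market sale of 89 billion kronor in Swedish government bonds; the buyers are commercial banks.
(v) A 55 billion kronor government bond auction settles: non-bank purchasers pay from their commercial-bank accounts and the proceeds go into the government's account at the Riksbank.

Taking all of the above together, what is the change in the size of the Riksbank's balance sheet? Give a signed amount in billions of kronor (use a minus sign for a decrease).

Riksbank balance sheet:
  Assets:      Securities −104B, Foreign assets −43.5B
  Liabilities: Bank reserves −258.5B, Government deposits +111B
Change in total Riksbank assets = -147.5 billion.

-147.5 billion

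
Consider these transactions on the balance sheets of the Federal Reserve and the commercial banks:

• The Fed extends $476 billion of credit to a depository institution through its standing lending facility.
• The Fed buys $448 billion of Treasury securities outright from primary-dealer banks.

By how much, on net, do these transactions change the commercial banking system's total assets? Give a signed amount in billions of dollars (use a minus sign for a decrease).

+$476 billion

Fed balance sheet:
  Assets:      Securities +$448B, Loans to banks +$476B
  Liabilities: Bank reserves +$924B
Commercial banking system:
  Assets:      Reserves at CB +$924B, Securities −$448B
  Liabilities: Borrowings from CB +$476B
Change in total bank assets = +$476 billion.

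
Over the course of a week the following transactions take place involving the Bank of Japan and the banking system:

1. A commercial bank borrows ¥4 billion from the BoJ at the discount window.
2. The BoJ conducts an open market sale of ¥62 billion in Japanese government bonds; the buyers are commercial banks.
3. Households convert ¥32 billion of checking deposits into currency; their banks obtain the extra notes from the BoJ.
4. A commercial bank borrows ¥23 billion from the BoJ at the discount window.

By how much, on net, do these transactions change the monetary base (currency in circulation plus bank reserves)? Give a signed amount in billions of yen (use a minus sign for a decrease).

-¥35 billion

Discount-window loan ¥4 billion: BoJ balance sheet expands → +¥4B.
OMO sale (to banks) ¥62 billion: BoJ balance sheet contracts → −¥62B.
Currency withdrawal ¥32 billion: just a shift between currency and reserves — both are base money → 0.
Discount-window loan ¥23 billion: BoJ balance sheet expands → +¥23B.
Net: 4 − 62 + 0 + 23 = -¥35 billion.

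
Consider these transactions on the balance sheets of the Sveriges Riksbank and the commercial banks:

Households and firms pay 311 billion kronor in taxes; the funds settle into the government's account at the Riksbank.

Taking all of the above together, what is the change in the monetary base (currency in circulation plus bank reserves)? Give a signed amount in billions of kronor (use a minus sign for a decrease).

Government account inflow 311 billion kronor: reserves shift to a non-base liability → −311B.

-311 billion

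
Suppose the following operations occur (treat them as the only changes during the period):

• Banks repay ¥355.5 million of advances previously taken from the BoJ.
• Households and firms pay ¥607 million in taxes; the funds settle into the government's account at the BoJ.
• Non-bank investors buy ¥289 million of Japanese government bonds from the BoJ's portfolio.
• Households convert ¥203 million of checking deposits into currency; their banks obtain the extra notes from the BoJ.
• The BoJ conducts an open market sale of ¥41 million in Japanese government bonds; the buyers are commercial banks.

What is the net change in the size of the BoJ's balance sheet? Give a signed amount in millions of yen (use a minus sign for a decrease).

Discount-window repayment ¥355.5 million: a BoJ asset is shed → −¥355.5M.
Government account inflow ¥607 million: only the composition of liabilities changes → 0.
Asset sale (to non-banks) ¥289 million: a BoJ asset is shed → −¥289M.
Currency withdrawal ¥203 million: only the composition of liabilities changes → 0.
OMO sale (to banks) ¥41 million: a BoJ asset is shed → −¥41M.
Net: −355.5 + 0 − 289 + 0 − 41 = -¥685.5 million.

-¥685.5 million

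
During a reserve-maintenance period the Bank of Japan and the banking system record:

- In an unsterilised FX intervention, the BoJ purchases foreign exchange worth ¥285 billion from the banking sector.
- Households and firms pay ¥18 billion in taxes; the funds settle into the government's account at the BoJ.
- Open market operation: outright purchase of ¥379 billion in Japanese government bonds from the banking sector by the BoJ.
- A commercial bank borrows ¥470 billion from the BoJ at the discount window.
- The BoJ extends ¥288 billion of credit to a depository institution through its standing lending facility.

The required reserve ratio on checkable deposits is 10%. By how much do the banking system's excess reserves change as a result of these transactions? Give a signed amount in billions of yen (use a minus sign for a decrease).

+¥1405.8 billion

FX purchase ¥285 billion: reserves +¥285B, deposits 0.
Government account inflow ¥18 billion: reserves −¥18B, deposits −¥18B.
OMO purchase (from banks) ¥379 billion: reserves +¥379B, deposits 0.
Discount-window loan ¥470 billion: reserves +¥470B, deposits 0.
Discount-window loan ¥288 billion: reserves +¥288B, deposits 0.
Totals: Δreserves = +¥1404B, Δdeposits = −¥18B.
Δrequired reserves = 10% × −¥18B = −¥1.8B.
Δexcess reserves = Δreserves − Δrequired = +¥1404B − (−¥1.8B) = +¥1405.8 billion.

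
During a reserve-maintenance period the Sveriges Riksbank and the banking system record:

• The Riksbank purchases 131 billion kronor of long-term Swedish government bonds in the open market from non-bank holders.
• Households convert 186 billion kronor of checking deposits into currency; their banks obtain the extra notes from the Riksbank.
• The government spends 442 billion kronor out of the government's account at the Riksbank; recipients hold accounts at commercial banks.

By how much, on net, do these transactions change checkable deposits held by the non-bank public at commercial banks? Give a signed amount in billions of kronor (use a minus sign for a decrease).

+387 billion

Asset purchase (from non-banks) 131 billion kronor: non-bank counterparties' bank balances rise → +131B.
Currency withdrawal 186 billion kronor: non-bank counterparties' bank balances fall → −186B.
Government spending 442 billion kronor: non-bank counterparties' bank balances rise → +442B.
Net: 131 − 186 + 442 = +387 billion.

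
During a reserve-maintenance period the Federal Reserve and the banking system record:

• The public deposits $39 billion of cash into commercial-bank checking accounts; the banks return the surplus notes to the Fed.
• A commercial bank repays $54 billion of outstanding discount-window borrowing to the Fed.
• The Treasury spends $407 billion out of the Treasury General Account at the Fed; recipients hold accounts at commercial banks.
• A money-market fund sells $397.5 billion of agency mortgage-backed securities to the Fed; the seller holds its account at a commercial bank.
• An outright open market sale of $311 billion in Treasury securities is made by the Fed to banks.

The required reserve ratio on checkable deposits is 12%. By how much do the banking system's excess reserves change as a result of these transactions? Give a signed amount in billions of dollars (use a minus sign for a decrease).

Currency deposit $39 billion: reserves +$39B, deposits +$39B.
Discount-window repayment $54 billion: reserves −$54B, deposits 0.
Government spending $407 billion: reserves +$407B, deposits +$407B.
Asset purchase (from non-banks) $397.5 billion: reserves +$397.5B, deposits +$397.5B.
OMO sale (to banks) $311 billion: reserves −$311B, deposits 0.
Totals: Δreserves = +$478.5B, Δdeposits = +$843.5B.
Δrequired reserves = 12% × +$843.5B = +$101.22B.
Δexcess reserves = Δreserves − Δrequired = +$478.5B − (+$101.22B) = +$377.28 billion.

+$377.28 billion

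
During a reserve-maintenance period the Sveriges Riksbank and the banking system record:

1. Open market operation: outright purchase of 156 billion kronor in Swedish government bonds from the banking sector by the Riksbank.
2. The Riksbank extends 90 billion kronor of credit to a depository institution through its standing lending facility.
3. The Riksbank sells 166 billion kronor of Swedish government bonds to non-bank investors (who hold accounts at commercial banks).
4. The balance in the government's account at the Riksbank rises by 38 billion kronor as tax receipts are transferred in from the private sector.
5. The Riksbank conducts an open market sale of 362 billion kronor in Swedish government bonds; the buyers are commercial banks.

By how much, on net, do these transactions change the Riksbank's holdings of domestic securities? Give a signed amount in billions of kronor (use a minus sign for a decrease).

-372 billion

Riksbank balance sheet:
  Assets:      Securities −372B, Loans to banks +90B
  Liabilities: Bank reserves −320B, Government deposits +38B
So the change in the Riksbank's holdings of domestic securities is -372 billion.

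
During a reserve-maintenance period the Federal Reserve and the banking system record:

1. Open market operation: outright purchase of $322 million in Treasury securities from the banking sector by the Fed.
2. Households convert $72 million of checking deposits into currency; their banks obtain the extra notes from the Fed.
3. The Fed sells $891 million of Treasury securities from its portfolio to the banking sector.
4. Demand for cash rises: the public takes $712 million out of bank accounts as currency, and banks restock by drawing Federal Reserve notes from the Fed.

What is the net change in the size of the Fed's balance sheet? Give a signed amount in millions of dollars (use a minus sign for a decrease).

-$569 million

Fed balance sheet:
  Assets:      Securities −$569M
  Liabilities: Bank reserves −$1353M, Currency in circulation +$784M
Change in total Fed assets = -$569 million.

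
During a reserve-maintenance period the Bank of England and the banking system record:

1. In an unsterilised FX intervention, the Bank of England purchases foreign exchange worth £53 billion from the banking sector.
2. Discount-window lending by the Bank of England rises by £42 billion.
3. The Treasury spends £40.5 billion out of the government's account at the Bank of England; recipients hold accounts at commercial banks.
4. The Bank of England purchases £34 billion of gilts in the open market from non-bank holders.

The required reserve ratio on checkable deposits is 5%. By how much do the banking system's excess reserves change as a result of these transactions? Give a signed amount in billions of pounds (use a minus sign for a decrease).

FX purchase £53 billion: reserves +£53B, deposits 0.
Discount-window loan £42 billion: reserves +£42B, deposits 0.
Government spending £40.5 billion: reserves +£40.5B, deposits +£40.5B.
Asset purchase (from non-banks) £34 billion: reserves +£34B, deposits +£34B.
Totals: Δreserves = +£169.5B, Δdeposits = +£74.5B.
Δrequired reserves = 5% × +£74.5B = +£3.725B.
Δexcess reserves = Δreserves − Δrequired = +£169.5B − (+£3.725B) = +£165.775 billion.

+£165.775 billion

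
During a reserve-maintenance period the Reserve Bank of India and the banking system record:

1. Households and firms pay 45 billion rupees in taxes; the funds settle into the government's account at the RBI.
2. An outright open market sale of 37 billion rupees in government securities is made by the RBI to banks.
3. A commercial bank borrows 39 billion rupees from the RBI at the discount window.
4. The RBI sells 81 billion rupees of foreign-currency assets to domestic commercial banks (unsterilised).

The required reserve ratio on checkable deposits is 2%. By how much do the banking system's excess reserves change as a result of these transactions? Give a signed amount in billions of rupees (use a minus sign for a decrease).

Government account inflow 45 billion rupees: reserves −45B, deposits −45B.
OMO sale (to banks) 37 billion rupees: reserves −37B, deposits 0.
Discount-window loan 39 billion rupees: reserves +39B, deposits 0.
FX sale 81 billion rupees: reserves −81B, deposits 0.
Totals: Δreserves = −124B, Δdeposits = −45B.
Δrequired reserves = 2% × −45B = −0.9B.
Δexcess reserves = Δreserves − Δrequired = −124B − (−0.9B) = -123.1 billion.

-123.1 billion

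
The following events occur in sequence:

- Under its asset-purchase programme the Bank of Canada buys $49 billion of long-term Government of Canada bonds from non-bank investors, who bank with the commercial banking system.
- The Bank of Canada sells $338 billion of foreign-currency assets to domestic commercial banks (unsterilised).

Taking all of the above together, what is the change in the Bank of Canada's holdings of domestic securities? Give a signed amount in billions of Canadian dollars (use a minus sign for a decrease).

Asset purchase (from non-banks) $49 billion: securities added to the Bank of Canada's portfolio → +$49B.
FX sale $338 billion: the Bank of Canada's securities portfolio is untouched → 0.
Net: 49 + 0 = +$49 billion.

+$49 billion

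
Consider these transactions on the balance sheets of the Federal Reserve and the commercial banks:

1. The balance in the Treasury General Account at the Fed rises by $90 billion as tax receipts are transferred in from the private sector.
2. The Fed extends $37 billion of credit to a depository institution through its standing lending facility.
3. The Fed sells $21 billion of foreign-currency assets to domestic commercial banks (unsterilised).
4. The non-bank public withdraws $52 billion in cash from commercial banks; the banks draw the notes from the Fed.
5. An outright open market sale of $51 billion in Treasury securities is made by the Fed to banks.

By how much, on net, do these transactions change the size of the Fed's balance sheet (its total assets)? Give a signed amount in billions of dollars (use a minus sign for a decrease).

Fed balance sheet:
  Assets:      Securities −$51B, Loans to banks +$37B, Foreign assets −$21B
  Liabilities: Bank reserves −$177B, Currency in circulation +$52B, Government deposits +$90B
Commercial banking system:
  Assets:      Reserves at CB −$177B, Securities +$51B, Foreign assets +$21B
  Liabilities: Checkable deposits −$142B, Borrowings from CB +$37B
Change in total Fed assets = -$35 billion.

-$35 billion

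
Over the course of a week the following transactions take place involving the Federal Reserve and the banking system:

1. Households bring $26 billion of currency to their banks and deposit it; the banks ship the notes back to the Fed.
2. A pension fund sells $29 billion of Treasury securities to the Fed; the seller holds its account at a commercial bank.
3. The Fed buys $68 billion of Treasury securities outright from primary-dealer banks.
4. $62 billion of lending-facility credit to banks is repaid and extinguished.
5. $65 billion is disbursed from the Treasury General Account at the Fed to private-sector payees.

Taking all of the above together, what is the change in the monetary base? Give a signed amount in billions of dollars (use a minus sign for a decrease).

+$100 billion

Fed balance sheet:
  Assets:      Securities +$97B, Loans to banks −$62B
  Liabilities: Bank reserves +$126B, Currency in circulation −$26B, Government deposits −$65B
Monetary base = currency + reserves: −$26B + (+$126B) = +$100 billion.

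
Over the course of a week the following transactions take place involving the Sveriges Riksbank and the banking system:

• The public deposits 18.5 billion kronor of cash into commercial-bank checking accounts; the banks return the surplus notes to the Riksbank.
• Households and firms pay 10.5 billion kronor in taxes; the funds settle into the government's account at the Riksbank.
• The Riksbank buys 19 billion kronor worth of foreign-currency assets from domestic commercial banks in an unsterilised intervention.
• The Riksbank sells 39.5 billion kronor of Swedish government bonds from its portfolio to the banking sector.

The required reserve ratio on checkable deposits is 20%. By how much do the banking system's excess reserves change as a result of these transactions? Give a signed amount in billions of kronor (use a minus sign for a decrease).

-14.1 billion

Currency deposit 18.5 billion kronor: reserves +18.5B, deposits +18.5B.
Government account inflow 10.5 billion kronor: reserves −10.5B, deposits −10.5B.
FX purchase 19 billion kronor: reserves +19B, deposits 0.
OMO sale (to banks) 39.5 billion kronor: reserves −39.5B, deposits 0.
Totals: Δreserves = −12.5B, Δdeposits = +8B.
Δrequired reserves = 20% × +8B = +1.6B.
Δexcess reserves = Δreserves − Δrequired = −12.5B − (+1.6B) = -14.1 billion.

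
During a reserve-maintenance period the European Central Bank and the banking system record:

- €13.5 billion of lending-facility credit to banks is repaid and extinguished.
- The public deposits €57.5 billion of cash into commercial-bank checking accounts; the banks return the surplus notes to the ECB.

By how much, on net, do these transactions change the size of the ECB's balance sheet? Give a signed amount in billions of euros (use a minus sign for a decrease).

ECB balance sheet:
  Assets:      Loans to banks −€13.5B
  Liabilities: Bank reserves +€44B, Currency in circulation −€57.5B
Commercial banking system:
  Assets:      Reserves at CB +€44B
  Liabilities: Checkable deposits +€57.5B, Borrowings from CB −€13.5B
Change in total ECB assets = -€13.5 billion.

-€13.5 billion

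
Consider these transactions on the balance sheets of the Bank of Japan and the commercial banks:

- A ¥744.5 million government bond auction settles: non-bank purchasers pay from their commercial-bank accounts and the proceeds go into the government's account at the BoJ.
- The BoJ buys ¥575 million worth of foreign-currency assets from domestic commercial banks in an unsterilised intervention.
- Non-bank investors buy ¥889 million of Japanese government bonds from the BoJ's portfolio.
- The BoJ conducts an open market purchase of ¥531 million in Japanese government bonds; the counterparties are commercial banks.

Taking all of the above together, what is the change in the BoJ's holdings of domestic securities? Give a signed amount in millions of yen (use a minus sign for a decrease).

-¥358 million

Government account inflow ¥744.5 million: the BoJ's securities portfolio is untouched → 0.
FX purchase ¥575 million: the BoJ's securities portfolio is untouched → 0.
Asset sale (to non-banks) ¥889 million: securities removed from the BoJ's portfolio → −¥889M.
OMO purchase (from banks) ¥531 million: securities added to the BoJ's portfolio → +¥531M.
Net: 0 + 0 − 889 + 531 = -¥358 million.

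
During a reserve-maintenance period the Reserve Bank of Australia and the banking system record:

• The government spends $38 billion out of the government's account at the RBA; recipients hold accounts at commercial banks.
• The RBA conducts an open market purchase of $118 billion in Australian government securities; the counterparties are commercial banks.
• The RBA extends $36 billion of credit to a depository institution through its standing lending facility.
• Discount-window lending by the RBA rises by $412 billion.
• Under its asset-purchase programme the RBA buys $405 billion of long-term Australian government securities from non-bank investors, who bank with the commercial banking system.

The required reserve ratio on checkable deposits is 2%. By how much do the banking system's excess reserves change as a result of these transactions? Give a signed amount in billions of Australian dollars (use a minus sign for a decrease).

+$1000.14 billion

Government spending $38 billion: reserves +$38B, deposits +$38B.
OMO purchase (from banks) $118 billion: reserves +$118B, deposits 0.
Discount-window loan $36 billion: reserves +$36B, deposits 0.
Discount-window loan $412 billion: reserves +$412B, deposits 0.
Asset purchase (from non-banks) $405 billion: reserves +$405B, deposits +$405B.
Totals: Δreserves = +$1009B, Δdeposits = +$443B.
Δrequired reserves = 2% × +$443B = +$8.86B.
Δexcess reserves = Δreserves − Δrequired = +$1009B − (+$8.86B) = +$1000.14 billion.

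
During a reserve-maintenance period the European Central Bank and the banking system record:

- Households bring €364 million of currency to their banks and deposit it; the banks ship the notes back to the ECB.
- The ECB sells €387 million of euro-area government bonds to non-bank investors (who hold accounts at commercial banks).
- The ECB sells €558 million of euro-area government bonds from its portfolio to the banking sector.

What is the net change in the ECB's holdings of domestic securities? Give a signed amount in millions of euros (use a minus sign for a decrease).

Currency deposit €364 million: the ECB's securities portfolio is untouched → 0.
Asset sale (to non-banks) €387 million: securities removed from the ECB's portfolio → −€387M.
OMO sale (to banks) €558 million: securities removed from the ECB's portfolio → −€558M.
Net: 0 − 387 − 558 = -€945 million.

-€945 million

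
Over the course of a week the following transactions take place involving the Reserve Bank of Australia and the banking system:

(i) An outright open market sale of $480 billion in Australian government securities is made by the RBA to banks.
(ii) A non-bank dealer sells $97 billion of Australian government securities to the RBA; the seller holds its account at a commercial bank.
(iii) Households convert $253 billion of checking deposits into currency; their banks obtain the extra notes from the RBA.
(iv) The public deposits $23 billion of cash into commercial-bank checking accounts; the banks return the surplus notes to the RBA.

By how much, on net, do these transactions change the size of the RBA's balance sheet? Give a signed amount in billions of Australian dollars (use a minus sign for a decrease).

RBA balance sheet:
  Assets:      Securities −$383B
  Liabilities: Bank reserves −$613B, Currency in circulation +$230B
Commercial banking system:
  Assets:      Reserves at CB −$613B, Securities +$480B
  Liabilities: Checkable deposits −$133B
Change in total RBA assets = -$383 billion.

-$383 billion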